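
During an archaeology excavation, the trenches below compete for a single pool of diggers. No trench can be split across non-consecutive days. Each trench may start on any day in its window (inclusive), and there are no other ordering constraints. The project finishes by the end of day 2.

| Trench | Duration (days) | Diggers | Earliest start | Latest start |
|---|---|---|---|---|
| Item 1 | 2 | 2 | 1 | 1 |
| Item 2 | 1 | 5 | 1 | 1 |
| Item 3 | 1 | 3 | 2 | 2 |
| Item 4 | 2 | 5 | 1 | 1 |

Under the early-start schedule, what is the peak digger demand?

12

Early-start schedule: Item 1@1, Item 2@1, Item 3@2, Item 4@1.
Load per day: day 1: 12, day 2: 10.
Peak is 12.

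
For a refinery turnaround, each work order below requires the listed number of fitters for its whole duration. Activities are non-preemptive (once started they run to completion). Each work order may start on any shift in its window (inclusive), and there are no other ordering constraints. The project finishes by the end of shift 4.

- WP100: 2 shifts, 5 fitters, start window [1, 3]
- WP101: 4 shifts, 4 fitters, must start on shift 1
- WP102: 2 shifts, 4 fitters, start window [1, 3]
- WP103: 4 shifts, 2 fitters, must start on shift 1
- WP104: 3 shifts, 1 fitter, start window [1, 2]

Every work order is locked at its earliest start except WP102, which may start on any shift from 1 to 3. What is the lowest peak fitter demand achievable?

WP102@1: s1:16  s2:16  s3:7  s4:6 → peak 16
WP102@2: s1:12  s2:16  s3:11  s4:6 → peak 16
WP102@3: s1:12  s2:12  s3:11  s4:10 → peak 12
Best is WP102@3, peak 12.

12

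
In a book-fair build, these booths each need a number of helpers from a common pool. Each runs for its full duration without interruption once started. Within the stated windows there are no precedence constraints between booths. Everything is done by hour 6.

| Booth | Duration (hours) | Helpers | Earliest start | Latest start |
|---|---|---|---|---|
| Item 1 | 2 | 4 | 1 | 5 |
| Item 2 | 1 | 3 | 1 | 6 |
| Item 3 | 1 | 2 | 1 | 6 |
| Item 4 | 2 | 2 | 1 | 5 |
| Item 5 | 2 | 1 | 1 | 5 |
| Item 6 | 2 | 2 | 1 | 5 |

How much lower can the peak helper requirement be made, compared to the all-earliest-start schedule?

10

Early-start peak: h1:14  h2:9  h3:0  h4:0  h5:0  h6:0 ⇒ 14.
Leveled (Item 1@1, Item 2@3, Item 3@4, Item 4@5, Item 5@3, Item 6@5): h1:4  h2:4  h3:4  h4:3  h5:4  h6:4 ⇒ 4.
Reduction 14 − 4 = 10.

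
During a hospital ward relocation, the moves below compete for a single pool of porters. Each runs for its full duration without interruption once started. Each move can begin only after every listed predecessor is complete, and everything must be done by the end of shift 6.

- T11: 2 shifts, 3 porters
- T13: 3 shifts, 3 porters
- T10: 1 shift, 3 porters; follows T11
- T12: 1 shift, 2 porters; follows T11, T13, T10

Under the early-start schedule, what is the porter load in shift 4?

2

At early start, shift 4 has: T12.
Demand: 2 = 2.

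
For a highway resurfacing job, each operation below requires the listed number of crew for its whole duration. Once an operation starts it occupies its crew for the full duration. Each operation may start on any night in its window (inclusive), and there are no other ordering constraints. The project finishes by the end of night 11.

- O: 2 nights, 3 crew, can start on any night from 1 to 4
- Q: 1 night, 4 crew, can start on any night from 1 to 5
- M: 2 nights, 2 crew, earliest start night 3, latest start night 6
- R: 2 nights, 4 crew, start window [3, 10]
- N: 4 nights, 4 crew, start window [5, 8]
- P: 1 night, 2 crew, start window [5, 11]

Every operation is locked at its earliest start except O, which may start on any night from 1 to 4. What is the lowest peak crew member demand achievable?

7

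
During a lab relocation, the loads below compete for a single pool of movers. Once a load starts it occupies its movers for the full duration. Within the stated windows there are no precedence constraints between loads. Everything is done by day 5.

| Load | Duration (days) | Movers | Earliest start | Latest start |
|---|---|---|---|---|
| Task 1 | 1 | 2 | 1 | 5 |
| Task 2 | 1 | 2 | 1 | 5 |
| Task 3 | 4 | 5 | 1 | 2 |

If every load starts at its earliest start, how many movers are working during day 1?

At early start, day 1 has: Task 1, Task 2, Task 3.
Demand: 2 + 2 + 5 = 9.

9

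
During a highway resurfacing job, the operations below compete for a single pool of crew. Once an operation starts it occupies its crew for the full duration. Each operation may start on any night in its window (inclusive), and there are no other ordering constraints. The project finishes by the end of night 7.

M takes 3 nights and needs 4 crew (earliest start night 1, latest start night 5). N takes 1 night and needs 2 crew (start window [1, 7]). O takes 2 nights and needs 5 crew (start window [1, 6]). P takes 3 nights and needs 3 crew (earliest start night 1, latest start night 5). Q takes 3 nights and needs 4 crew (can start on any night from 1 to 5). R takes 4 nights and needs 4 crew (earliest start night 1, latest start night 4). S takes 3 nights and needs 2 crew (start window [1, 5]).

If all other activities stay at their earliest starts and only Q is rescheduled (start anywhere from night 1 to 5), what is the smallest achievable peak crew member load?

20

Q@1: n1:24  n2:22  n3:17  n4:4  n5:0  n6:0  n7:0 → peak 24
Q@2: n1:20  n2:22  n3:17  n4:8  n5:0  n6:0  n7:0 → peak 22
Q@3: n1:20  n2:18  n3:17  n4:8  n5:4  n6:0  n7:0 → peak 20
Q@4: n1:20  n2:18  n3:13  n4:8  n5:4  n6:4  n7:0 → peak 20
Q@5: n1:20  n2:18  n3:13  n4:4  n5:4  n6:4  n7:4 → peak 20
Best is Q@3, peak 20.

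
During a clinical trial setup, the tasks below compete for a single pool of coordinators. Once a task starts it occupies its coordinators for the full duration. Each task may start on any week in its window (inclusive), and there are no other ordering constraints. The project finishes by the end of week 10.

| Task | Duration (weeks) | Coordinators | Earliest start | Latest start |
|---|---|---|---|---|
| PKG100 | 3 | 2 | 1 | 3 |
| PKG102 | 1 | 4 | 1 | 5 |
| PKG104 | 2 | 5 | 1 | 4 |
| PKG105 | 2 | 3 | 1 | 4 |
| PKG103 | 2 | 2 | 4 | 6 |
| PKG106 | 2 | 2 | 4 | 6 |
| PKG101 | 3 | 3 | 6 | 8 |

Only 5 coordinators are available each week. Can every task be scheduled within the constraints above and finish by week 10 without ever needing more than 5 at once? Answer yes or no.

The minimum achievable peak is 6; 5 < 6, so no feasible schedule stays within the cap.

no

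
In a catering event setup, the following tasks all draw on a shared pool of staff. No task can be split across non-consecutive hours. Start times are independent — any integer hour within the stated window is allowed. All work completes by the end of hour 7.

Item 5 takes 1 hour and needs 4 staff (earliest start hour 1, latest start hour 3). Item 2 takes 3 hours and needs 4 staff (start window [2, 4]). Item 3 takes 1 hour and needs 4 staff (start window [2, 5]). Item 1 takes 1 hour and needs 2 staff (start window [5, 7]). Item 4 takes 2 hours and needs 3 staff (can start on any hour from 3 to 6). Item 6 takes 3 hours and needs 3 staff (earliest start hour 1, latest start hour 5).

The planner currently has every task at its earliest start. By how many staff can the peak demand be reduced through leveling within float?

4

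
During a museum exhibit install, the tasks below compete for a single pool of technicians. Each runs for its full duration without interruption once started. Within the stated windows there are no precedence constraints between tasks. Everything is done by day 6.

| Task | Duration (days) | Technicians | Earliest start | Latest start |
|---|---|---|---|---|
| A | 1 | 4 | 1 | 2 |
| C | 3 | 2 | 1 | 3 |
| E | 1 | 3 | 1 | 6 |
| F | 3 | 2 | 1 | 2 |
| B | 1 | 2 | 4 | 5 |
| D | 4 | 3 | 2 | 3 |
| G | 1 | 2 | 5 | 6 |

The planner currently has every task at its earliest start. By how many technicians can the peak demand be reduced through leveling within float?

Early-start peak: d1:11  d2:7  d3:7  d4:5  d5:5  d6:0 ⇒ 11.
Leveled (A@1, C@1, E@2, F@2, B@4, D@3, G@5): d1:6  d2:7  d3:7  d4:7  d5:5  d6:3 ⇒ 7.
Reduction 11 − 7 = 4.

4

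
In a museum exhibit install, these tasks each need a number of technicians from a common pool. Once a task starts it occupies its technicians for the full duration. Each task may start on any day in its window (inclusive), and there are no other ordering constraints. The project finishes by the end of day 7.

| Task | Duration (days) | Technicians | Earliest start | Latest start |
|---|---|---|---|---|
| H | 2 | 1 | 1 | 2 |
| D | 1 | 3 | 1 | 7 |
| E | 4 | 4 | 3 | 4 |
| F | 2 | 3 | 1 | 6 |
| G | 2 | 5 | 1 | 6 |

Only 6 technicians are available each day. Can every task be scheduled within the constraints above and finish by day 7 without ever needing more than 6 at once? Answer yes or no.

The minimum achievable peak is 7; 6 < 7, so no feasible schedule stays within the cap.

no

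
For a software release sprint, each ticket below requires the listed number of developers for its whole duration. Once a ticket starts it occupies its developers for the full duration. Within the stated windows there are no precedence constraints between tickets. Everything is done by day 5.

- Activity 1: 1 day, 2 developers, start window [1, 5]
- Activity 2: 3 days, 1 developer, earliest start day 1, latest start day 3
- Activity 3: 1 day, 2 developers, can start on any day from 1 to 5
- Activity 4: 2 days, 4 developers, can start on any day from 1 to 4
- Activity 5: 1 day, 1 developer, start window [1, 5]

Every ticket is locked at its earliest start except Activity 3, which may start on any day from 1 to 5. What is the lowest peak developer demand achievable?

8

Activity 3@1: d1:10  d2:5  d3:1  d4:0  d5:0 → peak 10
Activity 3@2: d1:8  d2:7  d3:1  d4:0  d5:0 → peak 8
Activity 3@3: d1:8  d2:5  d3:3  d4:0  d5:0 → peak 8
Activity 3@4: d1:8  d2:5  d3:1  d4:2  d5:0 → peak 8
Activity 3@5: d1:8  d2:5  d3:1  d4:0  d5:2 → peak 8
Best is Activity 3@2, peak 8.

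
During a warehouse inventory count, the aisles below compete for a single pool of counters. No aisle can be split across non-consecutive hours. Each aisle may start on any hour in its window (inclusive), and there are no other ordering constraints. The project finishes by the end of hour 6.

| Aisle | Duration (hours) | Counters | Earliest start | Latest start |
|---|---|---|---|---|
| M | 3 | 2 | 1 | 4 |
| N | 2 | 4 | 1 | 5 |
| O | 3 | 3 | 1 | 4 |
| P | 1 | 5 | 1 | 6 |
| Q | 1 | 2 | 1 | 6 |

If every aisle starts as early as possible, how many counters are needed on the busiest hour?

16

Early-start schedule: M@1, N@1, O@1, P@1, Q@1.
Load per hour: hour 1: 16, hour 2: 9, hour 3: 5, hour 4: 0, hour 5: 0, hour 6: 0.
Peak is 16.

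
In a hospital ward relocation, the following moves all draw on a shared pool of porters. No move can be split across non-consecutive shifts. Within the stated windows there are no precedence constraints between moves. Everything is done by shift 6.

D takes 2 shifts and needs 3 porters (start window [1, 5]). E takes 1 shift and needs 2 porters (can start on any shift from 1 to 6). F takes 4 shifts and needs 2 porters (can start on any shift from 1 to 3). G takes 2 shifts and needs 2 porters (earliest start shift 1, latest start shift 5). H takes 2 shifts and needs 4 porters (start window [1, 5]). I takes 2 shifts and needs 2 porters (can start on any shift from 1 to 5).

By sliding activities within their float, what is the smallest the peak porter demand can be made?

Early-start (D@1, E@1, F@1, G@1, H@1, I@1) gives peak 15: s1:15  s2:13  s3:2  s4:2  s5:0  s6:0.
Shift F→2, G→3, H→5, I→3.
Schedule D@1, E@1, F@2, G@3, H@5, I@3: s1:5  s2:5  s3:6  s4:6  s5:6  s6:4 — peak 6.
Total porter-shifts = 32 over 6 shifts ⇒ peak ≥ ⌈32/6⌉ = 6, so 6 is optimal.

6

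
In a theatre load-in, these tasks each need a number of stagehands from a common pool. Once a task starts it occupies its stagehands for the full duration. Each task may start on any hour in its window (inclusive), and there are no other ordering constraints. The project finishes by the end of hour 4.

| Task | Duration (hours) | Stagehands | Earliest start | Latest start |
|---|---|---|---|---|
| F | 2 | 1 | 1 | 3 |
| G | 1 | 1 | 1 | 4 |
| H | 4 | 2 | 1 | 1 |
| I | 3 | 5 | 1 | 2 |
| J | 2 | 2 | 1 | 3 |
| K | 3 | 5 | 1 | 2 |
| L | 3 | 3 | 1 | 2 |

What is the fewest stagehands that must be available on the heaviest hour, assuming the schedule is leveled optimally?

17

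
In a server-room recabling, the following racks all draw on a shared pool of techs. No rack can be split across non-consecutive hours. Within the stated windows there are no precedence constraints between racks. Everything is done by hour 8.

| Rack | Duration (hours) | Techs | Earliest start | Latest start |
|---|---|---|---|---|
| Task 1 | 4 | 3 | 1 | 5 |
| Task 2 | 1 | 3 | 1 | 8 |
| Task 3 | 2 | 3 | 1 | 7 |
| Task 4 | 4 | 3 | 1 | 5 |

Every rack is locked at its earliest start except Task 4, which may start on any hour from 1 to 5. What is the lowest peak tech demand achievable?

Task 4@1: h1:12  h2:9  h3:6  h4:6  h5:0  h6:0  h7:0  h8:0 → peak 12
Task 4@2: h1:9  h2:9  h3:6  h4:6  h5:3  h6:0  h7:0  h8:0 → peak 9
Task 4@3: h1:9  h2:6  h3:6  h4:6  h5:3  h6:3  h7:0  h8:0 → peak 9
Task 4@4: h1:9  h2:6  h3:3  h4:6  h5:3  h6:3  h7:3  h8:0 → peak 9
Task 4@5: h1:9  h2:6  h3:3  h4:3  h5:3  h6:3  h7:3  h8:3 → peak 9
Best is Task 4@2, peak 9.

9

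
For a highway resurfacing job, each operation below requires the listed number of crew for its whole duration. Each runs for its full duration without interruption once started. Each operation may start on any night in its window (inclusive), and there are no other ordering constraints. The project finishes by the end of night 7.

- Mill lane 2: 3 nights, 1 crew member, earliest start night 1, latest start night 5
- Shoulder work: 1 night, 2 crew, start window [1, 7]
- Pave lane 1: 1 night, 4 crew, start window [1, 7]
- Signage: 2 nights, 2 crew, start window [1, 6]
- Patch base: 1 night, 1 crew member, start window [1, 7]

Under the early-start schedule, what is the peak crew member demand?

Early-start schedule: Mill lane 2@1, Shoulder work@1, Pave lane 1@1, Signage@1, Patch base@1.
Load per night: night 1: 10, night 2: 3, night 3: 1, night 4: 0, night 5: 0, night 6: 0, night 7: 0.
Peak is 10.

10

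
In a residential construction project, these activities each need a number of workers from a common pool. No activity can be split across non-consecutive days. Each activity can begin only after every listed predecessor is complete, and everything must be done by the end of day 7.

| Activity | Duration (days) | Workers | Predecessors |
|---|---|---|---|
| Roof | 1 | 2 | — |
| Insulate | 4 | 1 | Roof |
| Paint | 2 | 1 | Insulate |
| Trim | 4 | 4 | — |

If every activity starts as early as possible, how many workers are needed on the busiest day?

Early-start schedule: Roof@1, Insulate@2, Paint@6, Trim@1.
Load per day: day 1: 6, day 2: 5, day 3: 5, day 4: 5, day 5: 1, day 6: 1, day 7: 1.
Peak is 6.

6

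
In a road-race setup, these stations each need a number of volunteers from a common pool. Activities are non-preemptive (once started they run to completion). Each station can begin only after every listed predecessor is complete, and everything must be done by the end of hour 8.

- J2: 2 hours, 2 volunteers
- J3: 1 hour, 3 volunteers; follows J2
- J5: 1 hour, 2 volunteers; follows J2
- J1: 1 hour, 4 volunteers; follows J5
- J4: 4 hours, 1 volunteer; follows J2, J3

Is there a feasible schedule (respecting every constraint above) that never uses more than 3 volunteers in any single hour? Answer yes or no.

The minimum achievable peak is 4; 3 < 4, so no feasible schedule stays within the cap.

no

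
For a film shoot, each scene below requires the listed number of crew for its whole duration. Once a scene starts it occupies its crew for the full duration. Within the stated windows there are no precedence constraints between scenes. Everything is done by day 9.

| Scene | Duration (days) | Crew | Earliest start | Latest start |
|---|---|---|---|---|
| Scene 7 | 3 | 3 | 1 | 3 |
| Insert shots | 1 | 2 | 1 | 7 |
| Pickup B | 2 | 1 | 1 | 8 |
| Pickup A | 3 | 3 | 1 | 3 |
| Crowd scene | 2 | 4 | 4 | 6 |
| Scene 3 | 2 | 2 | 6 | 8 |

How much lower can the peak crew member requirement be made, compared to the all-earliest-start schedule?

3

Early-start peak: d1:9  d2:7  d3:6  d4:4  d5:4  d6:2  d7:2  d8:0  d9:0 ⇒ 9.
Leveled (Scene 7@1, Insert shots@1, Pickup B@1, Pickup A@3, Crowd scene@6, Scene 3@6): d1:6  d2:4  d3:6  d4:3  d5:3  d6:6  d7:6  d8:0  d9:0 ⇒ 6.
Reduction 9 − 6 = 3.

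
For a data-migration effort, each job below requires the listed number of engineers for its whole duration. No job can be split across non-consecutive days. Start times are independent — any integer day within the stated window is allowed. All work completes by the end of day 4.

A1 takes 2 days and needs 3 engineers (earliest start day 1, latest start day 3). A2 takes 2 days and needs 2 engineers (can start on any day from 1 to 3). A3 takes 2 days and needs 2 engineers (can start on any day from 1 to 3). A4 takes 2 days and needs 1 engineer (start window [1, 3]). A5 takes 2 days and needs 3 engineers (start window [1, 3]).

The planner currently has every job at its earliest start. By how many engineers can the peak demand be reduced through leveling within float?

Early-start peak: d1:11  d2:11  d3:0  d4:0 ⇒ 11.
Leveled (A1@1, A2@1, A3@3, A4@1, A5@3): d1:6  d2:6  d3:5  d4:5 ⇒ 6.
Reduction 11 − 6 = 5.

5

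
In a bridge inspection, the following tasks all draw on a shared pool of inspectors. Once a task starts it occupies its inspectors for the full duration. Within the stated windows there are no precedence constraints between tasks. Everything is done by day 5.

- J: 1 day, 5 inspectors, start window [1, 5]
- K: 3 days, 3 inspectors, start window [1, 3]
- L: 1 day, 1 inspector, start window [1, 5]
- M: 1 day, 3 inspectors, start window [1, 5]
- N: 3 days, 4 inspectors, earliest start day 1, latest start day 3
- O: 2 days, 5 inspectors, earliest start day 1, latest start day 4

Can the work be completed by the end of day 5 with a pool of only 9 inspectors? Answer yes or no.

Schedule J@1, K@1, L@1, M@2, N@3, O@4: d1:9  d2:6  d3:7  d4:9  d5:9 — peak 9 ≤ 9.

yes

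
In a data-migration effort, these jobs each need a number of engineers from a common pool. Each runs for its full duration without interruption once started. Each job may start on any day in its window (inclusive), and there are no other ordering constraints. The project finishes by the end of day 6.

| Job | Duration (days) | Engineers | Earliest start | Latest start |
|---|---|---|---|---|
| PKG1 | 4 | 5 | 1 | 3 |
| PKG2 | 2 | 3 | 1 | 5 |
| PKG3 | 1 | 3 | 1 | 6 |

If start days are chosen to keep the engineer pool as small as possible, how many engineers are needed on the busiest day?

Early-start (PKG1@1, PKG2@1, PKG3@1) gives peak 11: d1:11  d2:8  d3:5  d4:5  d5:0  d6:0.
Shift PKG2→5, PKG3→5.
Schedule PKG1@1, PKG2@5, PKG3@5: d1:5  d2:5  d3:5  d4:5  d5:6  d6:3 — peak 6.

6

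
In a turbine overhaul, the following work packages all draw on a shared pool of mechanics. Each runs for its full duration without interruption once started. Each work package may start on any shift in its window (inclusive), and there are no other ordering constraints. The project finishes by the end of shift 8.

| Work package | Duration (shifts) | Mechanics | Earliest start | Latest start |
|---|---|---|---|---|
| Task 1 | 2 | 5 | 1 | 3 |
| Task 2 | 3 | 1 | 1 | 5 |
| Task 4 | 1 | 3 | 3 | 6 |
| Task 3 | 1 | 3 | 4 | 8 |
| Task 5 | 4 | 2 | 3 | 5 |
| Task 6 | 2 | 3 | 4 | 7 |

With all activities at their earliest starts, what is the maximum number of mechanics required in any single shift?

Early-start schedule: Task 1@1, Task 2@1, Task 4@3, Task 3@4, Task 5@3, Task 6@4.
Load per shift: shift 1: 6, shift 2: 6, shift 3: 6, shift 4: 8, shift 5: 5, shift 6: 2, shift 7: 0, shift 8: 0.
Peak is 8.

8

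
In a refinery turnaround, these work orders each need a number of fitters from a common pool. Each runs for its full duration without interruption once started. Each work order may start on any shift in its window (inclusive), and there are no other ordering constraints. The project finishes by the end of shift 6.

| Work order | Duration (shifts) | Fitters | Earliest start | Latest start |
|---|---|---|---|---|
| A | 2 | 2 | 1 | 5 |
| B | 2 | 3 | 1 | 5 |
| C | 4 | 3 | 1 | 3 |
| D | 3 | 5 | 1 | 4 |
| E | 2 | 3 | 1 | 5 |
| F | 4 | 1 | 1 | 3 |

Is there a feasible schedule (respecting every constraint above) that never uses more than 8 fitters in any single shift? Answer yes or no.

no

The minimum achievable peak is 9; 8 < 9, so no feasible schedule stays within the cap.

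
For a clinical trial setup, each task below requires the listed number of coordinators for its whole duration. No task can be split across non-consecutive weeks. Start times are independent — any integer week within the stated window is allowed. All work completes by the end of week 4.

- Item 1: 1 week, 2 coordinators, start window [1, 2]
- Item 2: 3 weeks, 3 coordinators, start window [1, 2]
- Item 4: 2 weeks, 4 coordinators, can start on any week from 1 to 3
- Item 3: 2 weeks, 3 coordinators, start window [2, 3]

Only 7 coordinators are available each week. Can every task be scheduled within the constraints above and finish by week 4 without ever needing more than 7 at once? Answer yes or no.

Schedule Item 1@1, Item 2@2, Item 4@1, Item 3@3: w1:6  w2:7  w3:6  w4:6 — peak 7 ≤ 7.

yes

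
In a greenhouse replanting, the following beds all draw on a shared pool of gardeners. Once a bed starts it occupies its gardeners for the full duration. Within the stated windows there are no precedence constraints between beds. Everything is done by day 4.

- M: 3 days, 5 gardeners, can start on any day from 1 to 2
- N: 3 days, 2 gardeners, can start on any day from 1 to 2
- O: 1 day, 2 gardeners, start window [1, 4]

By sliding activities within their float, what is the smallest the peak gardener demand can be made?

Early-start (M@1, N@1, O@1) gives peak 9: d1:9  d2:7  d3:7  d4:0.
Shift O→4.
Schedule M@1, N@1, O@4: d1:7  d2:7  d3:7  d4:2 — peak 7.
No arrangement of the 16 feasible schedules does better.

7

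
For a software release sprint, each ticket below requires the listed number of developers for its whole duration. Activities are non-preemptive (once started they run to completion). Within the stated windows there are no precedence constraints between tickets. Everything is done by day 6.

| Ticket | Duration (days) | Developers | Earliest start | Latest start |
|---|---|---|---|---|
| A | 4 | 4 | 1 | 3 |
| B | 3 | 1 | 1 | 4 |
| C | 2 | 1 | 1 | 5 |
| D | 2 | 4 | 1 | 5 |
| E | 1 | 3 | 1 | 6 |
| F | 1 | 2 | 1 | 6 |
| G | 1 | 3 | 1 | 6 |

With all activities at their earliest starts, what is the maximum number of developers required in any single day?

Early-start schedule: A@1, B@1, C@1, D@1, E@1, F@1, G@1.
Load per day: day 1: 18, day 2: 10, day 3: 5, day 4: 4, day 5: 0, day 6: 0.
Peak is 18.

18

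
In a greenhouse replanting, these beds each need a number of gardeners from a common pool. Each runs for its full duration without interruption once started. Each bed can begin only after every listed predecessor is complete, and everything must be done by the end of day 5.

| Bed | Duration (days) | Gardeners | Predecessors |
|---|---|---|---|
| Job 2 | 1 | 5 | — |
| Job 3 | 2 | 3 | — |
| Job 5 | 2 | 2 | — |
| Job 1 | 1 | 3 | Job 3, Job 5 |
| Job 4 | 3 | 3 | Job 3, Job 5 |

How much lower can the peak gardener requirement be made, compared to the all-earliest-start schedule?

Early-start peak: d1:10  d2:5  d3:6  d4:3  d5:3 ⇒ 10.
Leveled (Job 2@3, Job 3@1, Job 5@1, Job 1@4, Job 4@3): d1:5  d2:5  d3:8  d4:6  d5:3 ⇒ 8.
Reduction 10 − 8 = 2.

2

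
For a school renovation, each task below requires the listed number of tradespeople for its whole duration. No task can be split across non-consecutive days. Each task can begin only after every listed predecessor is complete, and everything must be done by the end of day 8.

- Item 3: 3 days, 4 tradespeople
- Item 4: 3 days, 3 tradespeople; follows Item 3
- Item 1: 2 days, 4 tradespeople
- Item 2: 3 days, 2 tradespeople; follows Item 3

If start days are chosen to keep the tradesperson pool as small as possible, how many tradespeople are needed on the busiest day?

Early-start (Item 3@1, Item 4@4, Item 1@1, Item 2@4) gives peak 8: d1:8  d2:8  d3:4  d4:5  d5:5  d6:5  d7:0  d8:0.
Shift Item 1→7.
Schedule Item 3@1, Item 4@4, Item 1@7, Item 2@4: d1:4  d2:4  d3:4  d4:5  d5:5  d6:5  d7:4  d8:4 — peak 5.
Total tradesperson-days = 35 over 8 days ⇒ peak ≥ ⌈35/8⌉ = 5, so 5 is optimal.

5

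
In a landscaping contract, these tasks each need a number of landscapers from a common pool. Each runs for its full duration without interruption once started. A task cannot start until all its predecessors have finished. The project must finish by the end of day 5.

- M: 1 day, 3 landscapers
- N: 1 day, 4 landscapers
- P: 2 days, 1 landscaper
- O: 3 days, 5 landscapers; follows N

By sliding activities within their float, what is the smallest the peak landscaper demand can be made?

Early-start (M@1, N@1, P@1, O@2) gives peak 8: d1:8  d2:6  d3:5  d4:5  d5:0.
Shift N→2, O→3.
Schedule M@1, N@2, P@1, O@3: d1:4  d2:5  d3:5  d4:5  d5:5 — peak 5.
Total landscaper-days = 24 over 5 days ⇒ peak ≥ ⌈24/5⌉ = 5, so 5 is optimal.

5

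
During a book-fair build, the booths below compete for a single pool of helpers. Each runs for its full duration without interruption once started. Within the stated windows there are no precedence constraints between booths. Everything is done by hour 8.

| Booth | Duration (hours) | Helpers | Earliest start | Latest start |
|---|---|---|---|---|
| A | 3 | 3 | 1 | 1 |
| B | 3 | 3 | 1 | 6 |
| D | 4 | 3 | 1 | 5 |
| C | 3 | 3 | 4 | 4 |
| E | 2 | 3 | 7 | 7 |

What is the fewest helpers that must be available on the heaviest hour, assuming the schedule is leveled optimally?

6

Early-start (A@1, B@1, D@1, C@4, E@7) gives peak 9: h1:9  h2:9  h3:9  h4:6  h5:3  h6:3  h7:3  h8:3.
Shift D→4.
Schedule A@1, B@1, D@4, C@4, E@7: h1:6  h2:6  h3:6  h4:6  h5:6  h6:6  h7:6  h8:3 — peak 6.
Total helper-hours = 45 over 8 hours ⇒ peak ≥ ⌈45/8⌉ = 6, so 6 is optimal.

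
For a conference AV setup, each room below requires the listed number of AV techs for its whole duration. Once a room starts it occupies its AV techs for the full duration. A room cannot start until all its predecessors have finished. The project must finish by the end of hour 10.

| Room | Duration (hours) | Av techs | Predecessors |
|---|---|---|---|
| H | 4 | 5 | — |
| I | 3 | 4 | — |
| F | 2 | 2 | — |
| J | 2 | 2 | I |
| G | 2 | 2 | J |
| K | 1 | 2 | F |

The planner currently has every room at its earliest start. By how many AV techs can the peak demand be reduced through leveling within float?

Early-start peak: h1:11  h2:11  h3:11  h4:7  h5:2  h6:2  h7:2  h8:0  h9:0  h10:0 ⇒ 11.
Leveled (H@4, I@1, F@1, J@4, G@6, K@3): h1:6  h2:6  h3:6  h4:7  h5:7  h6:7  h7:7  h8:0  h9:0  h10:0 ⇒ 7.
Reduction 11 − 7 = 4.

4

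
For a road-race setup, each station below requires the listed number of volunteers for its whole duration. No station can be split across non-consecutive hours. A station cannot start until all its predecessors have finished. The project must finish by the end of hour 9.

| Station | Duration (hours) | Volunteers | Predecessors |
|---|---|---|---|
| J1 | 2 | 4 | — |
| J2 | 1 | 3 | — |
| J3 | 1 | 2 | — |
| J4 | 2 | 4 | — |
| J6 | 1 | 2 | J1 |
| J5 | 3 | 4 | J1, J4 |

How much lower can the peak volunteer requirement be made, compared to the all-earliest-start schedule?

9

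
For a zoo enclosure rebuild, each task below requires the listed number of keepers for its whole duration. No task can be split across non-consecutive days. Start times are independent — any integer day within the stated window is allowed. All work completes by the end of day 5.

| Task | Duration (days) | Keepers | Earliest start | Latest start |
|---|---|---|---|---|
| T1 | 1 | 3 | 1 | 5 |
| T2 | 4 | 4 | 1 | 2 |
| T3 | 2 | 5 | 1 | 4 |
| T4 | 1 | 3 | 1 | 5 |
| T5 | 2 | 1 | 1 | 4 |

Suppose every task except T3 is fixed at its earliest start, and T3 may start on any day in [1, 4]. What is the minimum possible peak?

11

T3@1: d1:16  d2:10  d3:4  d4:4  d5:0 → peak 16
T3@2: d1:11  d2:10  d3:9  d4:4  d5:0 → peak 11
T3@3: d1:11  d2:5  d3:9  d4:9  d5:0 → peak 11
T3@4: d1:11  d2:5  d3:4  d4:9  d5:5 → peak 11
Best is T3@2, peak 11.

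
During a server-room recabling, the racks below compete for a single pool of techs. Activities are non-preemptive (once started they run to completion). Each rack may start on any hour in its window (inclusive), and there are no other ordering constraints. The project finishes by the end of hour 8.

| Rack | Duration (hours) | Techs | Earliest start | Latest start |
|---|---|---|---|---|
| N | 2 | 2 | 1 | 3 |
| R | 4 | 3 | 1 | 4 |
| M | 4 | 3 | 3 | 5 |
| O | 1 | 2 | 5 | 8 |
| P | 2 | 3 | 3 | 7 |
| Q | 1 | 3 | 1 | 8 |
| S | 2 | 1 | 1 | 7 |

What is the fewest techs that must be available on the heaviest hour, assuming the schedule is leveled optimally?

6

Early-start (N@1, R@1, M@3, O@5, P@3, Q@1, S@1) gives peak 9: h1:9  h2:6  h3:9  h4:9  h5:5  h6:3  h7:0  h8:0.
Shift P→6, Q→7.
Schedule N@1, R@1, M@3, O@5, P@6, Q@7, S@1: h1:6  h2:6  h3:6  h4:6  h5:5  h6:6  h7:6  h8:0 — peak 6.
Total tech-hours = 41 over 8 hours ⇒ peak ≥ ⌈41/8⌉ = 6, so 6 is optimal.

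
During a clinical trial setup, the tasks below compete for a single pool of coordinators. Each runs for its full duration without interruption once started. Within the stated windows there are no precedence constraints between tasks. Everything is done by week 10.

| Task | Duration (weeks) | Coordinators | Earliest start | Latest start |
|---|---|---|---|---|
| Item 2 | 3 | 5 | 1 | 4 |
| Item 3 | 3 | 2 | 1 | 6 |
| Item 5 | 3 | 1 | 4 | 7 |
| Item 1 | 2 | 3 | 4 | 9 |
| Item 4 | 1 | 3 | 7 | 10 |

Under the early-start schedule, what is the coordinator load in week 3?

7

At early start, week 3 has: Item 2, Item 3.
Demand: 5 + 2 = 7.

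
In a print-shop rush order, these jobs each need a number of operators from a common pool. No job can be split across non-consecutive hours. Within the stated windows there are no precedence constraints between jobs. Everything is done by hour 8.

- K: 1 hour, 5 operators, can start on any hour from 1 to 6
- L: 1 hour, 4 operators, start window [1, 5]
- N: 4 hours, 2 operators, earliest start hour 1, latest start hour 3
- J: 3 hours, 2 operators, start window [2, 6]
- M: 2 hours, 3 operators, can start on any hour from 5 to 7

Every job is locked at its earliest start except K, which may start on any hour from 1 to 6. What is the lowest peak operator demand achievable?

K@1: h1:11  h2:4  h3:4  h4:4  h5:3  h6:3  h7:0  h8:0 → peak 11
K@2: h1:6  h2:9  h3:4  h4:4  h5:3  h6:3  h7:0  h8:0 → peak 9
K@3: h1:6  h2:4  h3:9  h4:4  h5:3  h6:3  h7:0  h8:0 → peak 9
K@4: h1:6  h2:4  h3:4  h4:9  h5:3  h6:3  h7:0  h8:0 → peak 9
K@5: h1:6  h2:4  h3:4  h4:4  h5:8  h6:3  h7:0  h8:0 → peak 8
K@6: h1:6  h2:4  h3:4  h4:4  h5:3  h6:8  h7:0  h8:0 → peak 8
Best is K@5, peak 8.

8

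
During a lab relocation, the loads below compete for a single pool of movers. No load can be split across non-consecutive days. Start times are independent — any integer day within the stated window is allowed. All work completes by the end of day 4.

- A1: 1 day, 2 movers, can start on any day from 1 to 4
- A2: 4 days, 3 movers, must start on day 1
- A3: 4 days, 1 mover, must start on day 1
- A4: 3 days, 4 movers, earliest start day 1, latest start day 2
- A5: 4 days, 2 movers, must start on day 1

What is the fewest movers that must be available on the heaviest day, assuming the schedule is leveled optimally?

10

Early-start (A1@1, A2@1, A3@1, A4@1, A5@1) gives peak 12: d1:12  d2:10  d3:10  d4:6.
Shift A4→2.
Schedule A1@1, A2@1, A3@1, A4@2, A5@1: d1:8  d2:10  d3:10  d4:10 — peak 10.
Total mover-days = 38 over 4 days ⇒ peak ≥ ⌈38/4⌉ = 10, so 10 is optimal.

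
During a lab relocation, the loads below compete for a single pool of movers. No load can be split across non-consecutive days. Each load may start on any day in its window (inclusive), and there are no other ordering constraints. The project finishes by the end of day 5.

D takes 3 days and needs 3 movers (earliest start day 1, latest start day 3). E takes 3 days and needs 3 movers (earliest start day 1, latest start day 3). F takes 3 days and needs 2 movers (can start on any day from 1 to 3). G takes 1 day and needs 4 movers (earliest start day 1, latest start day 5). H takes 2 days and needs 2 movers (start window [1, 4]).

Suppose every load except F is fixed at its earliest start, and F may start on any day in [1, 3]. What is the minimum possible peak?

12

F@1: d1:14  d2:10  d3:8  d4:0  d5:0 → peak 14
F@2: d1:12  d2:10  d3:8  d4:2  d5:0 → peak 12
F@3: d1:12  d2:8  d3:8  d4:2  d5:2 → peak 12
Best is F@2, peak 12.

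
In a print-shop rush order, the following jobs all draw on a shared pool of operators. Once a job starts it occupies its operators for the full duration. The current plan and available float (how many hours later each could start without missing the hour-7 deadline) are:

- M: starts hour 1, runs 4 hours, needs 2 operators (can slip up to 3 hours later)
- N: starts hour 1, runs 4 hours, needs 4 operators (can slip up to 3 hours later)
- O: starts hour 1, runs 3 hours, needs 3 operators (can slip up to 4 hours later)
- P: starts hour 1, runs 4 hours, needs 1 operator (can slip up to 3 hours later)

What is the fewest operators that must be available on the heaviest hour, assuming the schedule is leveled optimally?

Early-start (M@1, N@1, O@1, P@1) gives peak 10: h1:10  h2:10  h3:10  h4:7  h5:0  h6:0  h7:0.
Shift O→5.
Schedule M@1, N@1, O@5, P@1: h1:7  h2:7  h3:7  h4:7  h5:3  h6:3  h7:3 — peak 7.

7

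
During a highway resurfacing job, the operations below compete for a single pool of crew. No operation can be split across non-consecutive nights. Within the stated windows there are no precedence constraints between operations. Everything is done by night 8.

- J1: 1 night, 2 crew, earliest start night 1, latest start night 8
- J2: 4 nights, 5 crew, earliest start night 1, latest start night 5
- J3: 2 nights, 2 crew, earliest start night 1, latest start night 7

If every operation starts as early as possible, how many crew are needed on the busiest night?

Early-start schedule: J1@1, J2@1, J3@1.
Load per night: night 1: 9, night 2: 7, night 3: 5, night 4: 5, night 5: 0, night 6: 0, night 7: 0, night 8: 0.
Peak is 9.

9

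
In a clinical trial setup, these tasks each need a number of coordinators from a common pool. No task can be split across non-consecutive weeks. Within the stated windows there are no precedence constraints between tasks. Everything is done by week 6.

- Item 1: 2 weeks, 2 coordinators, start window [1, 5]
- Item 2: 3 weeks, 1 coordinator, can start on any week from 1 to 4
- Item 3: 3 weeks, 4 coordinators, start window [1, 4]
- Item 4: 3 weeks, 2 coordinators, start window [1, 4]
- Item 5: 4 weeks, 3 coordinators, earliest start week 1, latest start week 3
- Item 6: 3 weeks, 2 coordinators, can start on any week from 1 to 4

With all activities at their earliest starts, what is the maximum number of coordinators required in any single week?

Early-start schedule: Item 1@1, Item 2@1, Item 3@1, Item 4@1, Item 5@1, Item 6@1.
Load per week: week 1: 14, week 2: 14, week 3: 12, week 4: 3, week 5: 0, week 6: 0.
Peak is 14.

14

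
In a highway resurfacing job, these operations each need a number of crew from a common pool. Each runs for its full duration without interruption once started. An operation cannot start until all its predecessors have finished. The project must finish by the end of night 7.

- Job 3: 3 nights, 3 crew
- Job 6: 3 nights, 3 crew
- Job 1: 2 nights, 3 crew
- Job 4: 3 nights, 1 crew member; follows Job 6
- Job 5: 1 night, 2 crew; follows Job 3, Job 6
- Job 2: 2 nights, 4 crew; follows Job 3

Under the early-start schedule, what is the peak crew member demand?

9

Early-start schedule: Job 3@1, Job 6@1, Job 1@1, Job 4@4, Job 5@4, Job 2@4.
Load per night: night 1: 9, night 2: 9, night 3: 6, night 4: 7, night 5: 5, night 6: 1, night 7: 0.
Peak is 9.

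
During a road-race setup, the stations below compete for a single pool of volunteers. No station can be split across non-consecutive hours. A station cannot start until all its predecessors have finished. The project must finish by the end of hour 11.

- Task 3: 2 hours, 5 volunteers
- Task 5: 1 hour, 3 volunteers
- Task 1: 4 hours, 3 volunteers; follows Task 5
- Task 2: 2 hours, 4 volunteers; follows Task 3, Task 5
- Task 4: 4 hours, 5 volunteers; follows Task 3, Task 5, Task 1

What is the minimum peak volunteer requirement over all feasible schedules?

7

Early-start (Task 3@1, Task 5@1, Task 1@2, Task 2@3, Task 4@6) gives peak 8: h1:8  h2:8  h3:7  h4:7  h5:3  h6:5  h7:5  h8:5  h9:5  h10:0  h11:0.
Shift Task 5→3, Task 1→4, Task 2→4, Task 4→8.
Schedule Task 3@1, Task 5@3, Task 1@4, Task 2@4, Task 4@8: h1:5  h2:5  h3:3  h4:7  h5:7  h6:3  h7:3  h8:5  h9:5  h10:5  h11:5 — peak 7.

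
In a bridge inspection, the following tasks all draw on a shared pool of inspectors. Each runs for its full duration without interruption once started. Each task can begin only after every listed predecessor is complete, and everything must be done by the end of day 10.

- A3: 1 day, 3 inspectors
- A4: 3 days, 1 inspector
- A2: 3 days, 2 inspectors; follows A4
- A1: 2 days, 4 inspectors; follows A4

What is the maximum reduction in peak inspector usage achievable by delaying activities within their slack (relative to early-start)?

2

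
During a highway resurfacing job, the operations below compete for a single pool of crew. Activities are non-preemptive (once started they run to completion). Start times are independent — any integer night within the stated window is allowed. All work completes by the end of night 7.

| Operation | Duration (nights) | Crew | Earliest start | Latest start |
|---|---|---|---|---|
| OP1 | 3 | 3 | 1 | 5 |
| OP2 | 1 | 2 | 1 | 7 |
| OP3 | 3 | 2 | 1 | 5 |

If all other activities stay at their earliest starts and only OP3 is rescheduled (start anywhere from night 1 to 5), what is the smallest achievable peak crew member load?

OP3@1: n1:7  n2:5  n3:5  n4:0  n5:0  n6:0  n7:0 → peak 7
OP3@2: n1:5  n2:5  n3:5  n4:2  n5:0  n6:0  n7:0 → peak 5
OP3@3: n1:5  n2:3  n3:5  n4:2  n5:2  n6:0  n7:0 → peak 5
OP3@4: n1:5  n2:3  n3:3  n4:2  n5:2  n6:2  n7:0 → peak 5
OP3@5: n1:5  n2:3  n3:3  n4:0  n5:2  n6:2  n7:2 → peak 5
Best is OP3@2, peak 5.

5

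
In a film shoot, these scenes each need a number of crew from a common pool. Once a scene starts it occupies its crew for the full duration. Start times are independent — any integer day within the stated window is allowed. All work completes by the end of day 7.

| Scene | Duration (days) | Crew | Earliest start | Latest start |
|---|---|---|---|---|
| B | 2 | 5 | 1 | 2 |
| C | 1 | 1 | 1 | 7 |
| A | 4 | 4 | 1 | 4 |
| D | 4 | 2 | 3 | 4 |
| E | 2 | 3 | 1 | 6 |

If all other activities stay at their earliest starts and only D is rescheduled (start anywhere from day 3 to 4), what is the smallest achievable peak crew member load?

13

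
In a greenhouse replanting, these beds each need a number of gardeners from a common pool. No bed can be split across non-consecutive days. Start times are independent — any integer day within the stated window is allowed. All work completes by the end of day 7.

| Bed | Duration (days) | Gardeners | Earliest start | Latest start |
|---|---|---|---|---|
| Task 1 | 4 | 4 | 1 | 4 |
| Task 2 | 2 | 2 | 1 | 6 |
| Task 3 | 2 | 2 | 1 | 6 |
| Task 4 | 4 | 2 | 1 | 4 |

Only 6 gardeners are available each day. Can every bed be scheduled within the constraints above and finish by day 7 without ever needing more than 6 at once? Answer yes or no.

yes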